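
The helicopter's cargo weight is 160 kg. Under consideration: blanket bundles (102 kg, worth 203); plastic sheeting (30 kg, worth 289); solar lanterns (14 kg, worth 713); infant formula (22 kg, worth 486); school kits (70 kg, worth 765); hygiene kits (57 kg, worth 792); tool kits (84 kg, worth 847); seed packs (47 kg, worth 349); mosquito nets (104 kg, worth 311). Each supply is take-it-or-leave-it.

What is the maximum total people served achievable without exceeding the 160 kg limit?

2352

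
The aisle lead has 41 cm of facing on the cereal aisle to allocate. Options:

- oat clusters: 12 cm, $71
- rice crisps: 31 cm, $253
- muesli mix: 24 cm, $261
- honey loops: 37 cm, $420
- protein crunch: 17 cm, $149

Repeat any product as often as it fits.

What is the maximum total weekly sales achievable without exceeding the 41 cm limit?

420

Best packing: honey loops — 37 cm, 420 total.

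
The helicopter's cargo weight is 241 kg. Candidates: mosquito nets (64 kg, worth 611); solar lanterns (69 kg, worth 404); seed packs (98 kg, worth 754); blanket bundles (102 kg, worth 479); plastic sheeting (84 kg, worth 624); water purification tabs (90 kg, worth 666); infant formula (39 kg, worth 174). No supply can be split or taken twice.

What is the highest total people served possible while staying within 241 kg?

The ratio heuristic lands on mosquito nets + solar lanterns + seed packs (1769) but leaves 10 kg idle.
Dropping solar lanterns and seed packs frees 167 kg; slotting in plastic sheeting + water purification tabs (174 kg) lifts the total to 1901 at 238 kg.

1901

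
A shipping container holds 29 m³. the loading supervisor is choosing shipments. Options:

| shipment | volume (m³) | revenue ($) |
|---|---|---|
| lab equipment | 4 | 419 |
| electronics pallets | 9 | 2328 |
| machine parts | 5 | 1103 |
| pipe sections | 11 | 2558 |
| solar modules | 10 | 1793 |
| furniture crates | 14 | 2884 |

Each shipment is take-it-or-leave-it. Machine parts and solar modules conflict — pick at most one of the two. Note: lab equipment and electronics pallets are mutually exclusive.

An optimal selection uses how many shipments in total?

3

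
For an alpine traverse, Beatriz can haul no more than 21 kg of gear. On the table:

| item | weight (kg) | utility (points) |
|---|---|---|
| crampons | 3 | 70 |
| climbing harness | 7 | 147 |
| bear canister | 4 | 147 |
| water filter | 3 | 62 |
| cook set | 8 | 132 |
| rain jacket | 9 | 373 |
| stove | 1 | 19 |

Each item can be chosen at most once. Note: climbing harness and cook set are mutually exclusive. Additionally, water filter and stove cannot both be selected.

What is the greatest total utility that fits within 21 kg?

686

Climbing harness + bear canister + rain jacket + stove uses 21 of the 21 kg and totals 686.
That's the maximum — no feasible swap from here does better than 686.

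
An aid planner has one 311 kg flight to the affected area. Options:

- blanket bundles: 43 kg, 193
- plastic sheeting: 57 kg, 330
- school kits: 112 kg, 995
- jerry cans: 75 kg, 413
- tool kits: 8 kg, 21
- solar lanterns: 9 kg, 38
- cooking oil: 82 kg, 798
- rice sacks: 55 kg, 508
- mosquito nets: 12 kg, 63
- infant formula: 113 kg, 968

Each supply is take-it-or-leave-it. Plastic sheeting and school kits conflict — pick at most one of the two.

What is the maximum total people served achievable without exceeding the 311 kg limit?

2761

Density check — cooking oil 9.73, rice sacks 9.24, school kits 8.88, infant formula 8.57 are the best per kg.
Taking school kits + cooking oil + infant formula: 307 kg used, 2761 in people served.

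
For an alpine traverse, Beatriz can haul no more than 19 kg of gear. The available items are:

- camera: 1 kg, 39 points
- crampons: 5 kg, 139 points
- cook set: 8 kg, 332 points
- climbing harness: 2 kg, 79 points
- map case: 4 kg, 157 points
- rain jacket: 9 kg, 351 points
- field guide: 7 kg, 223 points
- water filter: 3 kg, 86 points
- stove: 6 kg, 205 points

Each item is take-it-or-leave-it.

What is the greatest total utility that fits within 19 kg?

Taking the top-ratio items first gives camera + cook set + climbing harness + map case + water filter for 693 (18 kg).
The 8 kg tied up in camera and map case and water filter is better spent on rain jacket — total rises to 762 (19 kg).
Every other selection either busts 19 kg or fails to beat 762.

762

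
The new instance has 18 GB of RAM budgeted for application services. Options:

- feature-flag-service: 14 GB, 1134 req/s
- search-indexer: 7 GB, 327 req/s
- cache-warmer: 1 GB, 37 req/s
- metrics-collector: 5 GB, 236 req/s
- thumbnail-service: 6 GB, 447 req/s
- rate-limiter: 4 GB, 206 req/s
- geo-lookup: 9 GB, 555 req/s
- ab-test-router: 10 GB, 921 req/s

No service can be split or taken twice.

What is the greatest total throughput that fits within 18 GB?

Taking cache-warmer + thumbnail-service + ab-test-router: 17 GB used, 1405 in throughput.
No other feasible combination exceeds 1405.

1405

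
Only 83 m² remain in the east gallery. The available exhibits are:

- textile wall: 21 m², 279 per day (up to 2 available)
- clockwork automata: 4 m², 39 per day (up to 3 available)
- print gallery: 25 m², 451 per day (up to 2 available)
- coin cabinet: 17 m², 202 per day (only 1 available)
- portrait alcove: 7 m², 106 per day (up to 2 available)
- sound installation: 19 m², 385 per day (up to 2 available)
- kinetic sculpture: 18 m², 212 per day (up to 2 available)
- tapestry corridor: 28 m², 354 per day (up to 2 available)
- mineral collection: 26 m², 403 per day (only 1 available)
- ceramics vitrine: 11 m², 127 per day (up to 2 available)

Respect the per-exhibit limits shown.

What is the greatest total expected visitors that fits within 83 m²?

1499

A density-first pass picks clockwork automata + print gallery + 2×portrait alcove + 2×sound installation — 1472 at 81 m².
The 23 m² tied up in clockwork automata and sound installation is better spent on print gallery — total rises to 1499 (83 m²).
That's the maximum — no swap from here does better than 1499.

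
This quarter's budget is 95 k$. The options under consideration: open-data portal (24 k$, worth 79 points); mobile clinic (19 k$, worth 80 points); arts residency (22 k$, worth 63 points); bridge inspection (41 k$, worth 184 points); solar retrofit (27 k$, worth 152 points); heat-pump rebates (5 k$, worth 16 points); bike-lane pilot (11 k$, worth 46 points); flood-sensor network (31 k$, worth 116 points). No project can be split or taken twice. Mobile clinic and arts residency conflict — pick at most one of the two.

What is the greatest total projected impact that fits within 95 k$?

Density check — solar retrofit 5.63, bridge inspection 4.49, mobile clinic 4.21 are the best per k$.
Mobile clinic + bridge inspection + solar retrofit + heat-pump rebates uses 92 of the 95 k$ and totals 432.
Every other selection either busts 95 k$ or breaks a pairing rule or fails to beat 432.

432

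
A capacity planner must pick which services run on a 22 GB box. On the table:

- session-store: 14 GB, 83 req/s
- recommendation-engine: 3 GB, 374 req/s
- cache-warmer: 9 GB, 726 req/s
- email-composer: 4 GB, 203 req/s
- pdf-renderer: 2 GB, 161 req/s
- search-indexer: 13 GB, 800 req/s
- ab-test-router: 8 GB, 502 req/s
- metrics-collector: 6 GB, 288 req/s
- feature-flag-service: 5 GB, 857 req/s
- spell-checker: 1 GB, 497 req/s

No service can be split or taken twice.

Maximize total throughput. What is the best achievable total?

Ranking by ratio (throughput/GB): spell-checker 497.00, feature-flag-service 171.40, recommendation-engine 124.67, cache-warmer 80.67.
The ratio heuristic lands on recommendation-engine + cache-warmer + pdf-renderer + feature-flag-service + spell-checker (2615) but leaves 2 GB idle.
Replace pdf-renderer with email-composer: the trade gains 42 net, giving 2657 at 22 GB.

2657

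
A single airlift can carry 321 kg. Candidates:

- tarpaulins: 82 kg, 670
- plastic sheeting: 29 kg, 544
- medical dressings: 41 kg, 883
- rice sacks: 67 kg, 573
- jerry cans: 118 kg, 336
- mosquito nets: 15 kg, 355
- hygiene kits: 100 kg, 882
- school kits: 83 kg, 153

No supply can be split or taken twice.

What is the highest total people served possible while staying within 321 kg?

The ratio heuristic lands on plastic sheeting + medical dressings + rice sacks + mosquito nets + hygiene kits (3237) but leaves 69 kg idle.
Replace mosquito nets with tarpaulins: the trade gains 315 net, giving 3552 at 319 kg.
Next best is tarpaulins + medical dressings + rice sacks + mosquito nets + hygiene kits at 3363 (305 kg) — short by 189.

3552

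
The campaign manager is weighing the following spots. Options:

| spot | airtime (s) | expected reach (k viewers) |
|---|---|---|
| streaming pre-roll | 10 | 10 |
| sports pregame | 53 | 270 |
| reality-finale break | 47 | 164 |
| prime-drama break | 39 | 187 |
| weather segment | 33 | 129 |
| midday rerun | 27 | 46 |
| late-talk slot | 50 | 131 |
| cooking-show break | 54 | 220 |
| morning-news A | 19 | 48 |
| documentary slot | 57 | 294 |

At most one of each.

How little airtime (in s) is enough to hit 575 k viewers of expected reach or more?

Minimise s subject to total expected reach ≥ 575.
sports pregame + prime-drama break + weather segment: 586 expected reach at 125 s.
Any bundle with less than 125 s falls short of 575.

125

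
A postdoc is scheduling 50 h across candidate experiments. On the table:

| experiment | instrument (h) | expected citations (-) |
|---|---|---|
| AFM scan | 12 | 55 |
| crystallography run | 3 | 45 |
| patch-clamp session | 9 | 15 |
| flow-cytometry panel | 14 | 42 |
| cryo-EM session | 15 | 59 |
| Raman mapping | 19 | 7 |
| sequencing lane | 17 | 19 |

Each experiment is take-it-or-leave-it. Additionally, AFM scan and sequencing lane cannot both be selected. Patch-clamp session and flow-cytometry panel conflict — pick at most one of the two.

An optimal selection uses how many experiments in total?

The maximum expected citations within 50 h is 201.
For example AFM scan + crystallography run + flow-cytometry panel + cryo-EM session achieves it, using 44 h.
All optima have 4 experiments.

4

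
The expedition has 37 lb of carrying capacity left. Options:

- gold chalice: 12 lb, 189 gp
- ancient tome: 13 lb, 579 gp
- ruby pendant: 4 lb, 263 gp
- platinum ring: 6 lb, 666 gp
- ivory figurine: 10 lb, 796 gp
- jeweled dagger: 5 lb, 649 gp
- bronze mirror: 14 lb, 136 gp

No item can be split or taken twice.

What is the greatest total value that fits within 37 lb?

Taking the top-ratio items first gives gold chalice + ruby pendant + platinum ring + ivory figurine + jeweled dagger for 2563 (37 lb).
Replace gold chalice and ruby pendant with ancient tome: the trade gains 127 net, giving 2690 at 34 lb.

2690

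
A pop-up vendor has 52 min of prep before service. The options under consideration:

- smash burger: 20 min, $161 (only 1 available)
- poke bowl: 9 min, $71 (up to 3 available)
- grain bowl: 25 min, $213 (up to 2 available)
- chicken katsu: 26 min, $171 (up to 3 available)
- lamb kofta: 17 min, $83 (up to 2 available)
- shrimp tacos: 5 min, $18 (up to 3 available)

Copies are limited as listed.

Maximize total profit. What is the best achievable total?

Ranking by ratio (profit/min): grain bowl 8.52, smash burger 8.05, poke bowl 7.89.
Best packing: 2×grain bowl — 50 min, 426 total.
No other feasible combination exceeds 426.

426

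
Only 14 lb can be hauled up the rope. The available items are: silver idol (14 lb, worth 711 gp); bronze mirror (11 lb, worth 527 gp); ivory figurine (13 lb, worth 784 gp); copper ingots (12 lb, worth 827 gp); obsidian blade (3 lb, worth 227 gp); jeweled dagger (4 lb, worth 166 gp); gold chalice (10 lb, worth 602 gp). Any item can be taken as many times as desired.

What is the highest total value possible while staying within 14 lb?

Taking 4×obsidian blade: 12 lb used, 908 in value.

908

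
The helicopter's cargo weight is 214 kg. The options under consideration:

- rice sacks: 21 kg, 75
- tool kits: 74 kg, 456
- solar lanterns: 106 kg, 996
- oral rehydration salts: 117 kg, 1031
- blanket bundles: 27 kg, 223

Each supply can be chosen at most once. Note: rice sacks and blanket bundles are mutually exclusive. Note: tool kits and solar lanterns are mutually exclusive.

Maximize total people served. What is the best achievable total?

1562

Taking rice sacks + tool kits + oral rehydration salts: 212 kg used, 1562 in people served.
The spare 2 kg is too small for any remaining supply, and no feasible exchange beats 1562.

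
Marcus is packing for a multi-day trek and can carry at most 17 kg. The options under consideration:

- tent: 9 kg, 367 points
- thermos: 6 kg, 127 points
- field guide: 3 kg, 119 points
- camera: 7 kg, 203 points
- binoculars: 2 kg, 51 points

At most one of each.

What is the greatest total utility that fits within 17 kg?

570

Taking the top-ratio items first gives tent + field guide + binoculars for 537 (14 kg).
Dropping field guide and binoculars frees 5 kg; slotting in camera (7 kg) lifts the total to 570 at 16 kg.
An exhaustive check of the 32 subsets confirms 570.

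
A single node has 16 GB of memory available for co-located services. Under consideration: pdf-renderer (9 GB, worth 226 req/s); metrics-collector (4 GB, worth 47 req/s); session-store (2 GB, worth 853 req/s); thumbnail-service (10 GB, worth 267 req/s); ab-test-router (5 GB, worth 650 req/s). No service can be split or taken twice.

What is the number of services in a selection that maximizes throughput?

3

Best achievable throughput is 1729.
pdf-renderer + session-store + ab-test-router hits 1729 at 16 GB.
Any selection reaching 1729 contains exactly 3 services.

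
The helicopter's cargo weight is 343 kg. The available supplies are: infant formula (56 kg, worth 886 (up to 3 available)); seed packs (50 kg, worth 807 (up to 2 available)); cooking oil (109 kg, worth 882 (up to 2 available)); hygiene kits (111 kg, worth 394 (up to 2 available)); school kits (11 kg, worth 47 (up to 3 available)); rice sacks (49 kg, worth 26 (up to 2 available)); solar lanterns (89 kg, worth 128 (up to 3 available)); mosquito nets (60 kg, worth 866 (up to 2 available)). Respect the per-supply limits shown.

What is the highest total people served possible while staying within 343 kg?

5197

The ratio heuristic lands on 3×infant formula + 2×seed packs + school kits + mosquito nets (5185) but leaves 4 kg idle.
Dropping seed packs and school kits frees 61 kg; slotting in mosquito nets (60 kg) lifts the total to 5197 at 338 kg.
Nothing else within 343 kg beats 5197.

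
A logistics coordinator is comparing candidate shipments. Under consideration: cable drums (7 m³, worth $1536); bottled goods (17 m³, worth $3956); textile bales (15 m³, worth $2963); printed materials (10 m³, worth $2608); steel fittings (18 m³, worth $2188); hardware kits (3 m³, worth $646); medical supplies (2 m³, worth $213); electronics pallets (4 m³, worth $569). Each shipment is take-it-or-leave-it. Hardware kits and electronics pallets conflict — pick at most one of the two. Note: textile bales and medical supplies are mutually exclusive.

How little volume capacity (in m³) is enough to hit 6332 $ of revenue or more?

27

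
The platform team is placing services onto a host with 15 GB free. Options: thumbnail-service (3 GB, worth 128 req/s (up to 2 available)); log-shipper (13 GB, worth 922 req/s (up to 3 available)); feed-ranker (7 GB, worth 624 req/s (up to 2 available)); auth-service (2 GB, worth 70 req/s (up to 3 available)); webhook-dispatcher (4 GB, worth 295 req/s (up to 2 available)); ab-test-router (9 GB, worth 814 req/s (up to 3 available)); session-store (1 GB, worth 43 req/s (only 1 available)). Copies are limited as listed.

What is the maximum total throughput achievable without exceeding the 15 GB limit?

By throughput per GB: ab-test-router 90.44, feed-ranker 89.14, webhook-dispatcher 73.75 lead.
Filling by ratio: webhook-dispatcher + ab-test-router + session-store for 1152, with 1 GB left unused.
Dropping webhook-dispatcher and ab-test-router frees 13 GB; slotting in 2×feed-ranker (14 GB) lifts the total to 1291 at 15 GB.

1291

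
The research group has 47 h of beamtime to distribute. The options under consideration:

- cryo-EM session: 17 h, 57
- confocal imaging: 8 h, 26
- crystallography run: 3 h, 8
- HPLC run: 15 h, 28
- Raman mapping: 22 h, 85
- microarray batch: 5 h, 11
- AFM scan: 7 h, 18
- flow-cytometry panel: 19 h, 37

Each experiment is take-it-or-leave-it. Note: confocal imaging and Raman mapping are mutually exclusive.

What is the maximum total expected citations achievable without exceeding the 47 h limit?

Density check — Raman mapping 3.86, cryo-EM session 3.35, confocal imaging 3.25 are the best per h.
Taking cryo-EM session + crystallography run + Raman mapping + microarray batch: 47 h used, 161 in expected citations.

161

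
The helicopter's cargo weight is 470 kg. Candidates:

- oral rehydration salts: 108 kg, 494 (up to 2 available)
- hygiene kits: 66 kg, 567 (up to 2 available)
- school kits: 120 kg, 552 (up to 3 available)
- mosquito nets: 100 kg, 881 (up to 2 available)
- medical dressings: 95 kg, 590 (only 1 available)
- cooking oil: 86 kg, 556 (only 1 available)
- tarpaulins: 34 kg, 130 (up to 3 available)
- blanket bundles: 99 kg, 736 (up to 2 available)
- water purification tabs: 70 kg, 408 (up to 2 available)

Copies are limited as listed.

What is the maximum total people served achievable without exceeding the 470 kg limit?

Greedy by ratio would take 2×hygiene kits + 2×mosquito nets + tarpaulins + blanket bundles: 465 kg used, total 3762.
The 100 kg tied up in hygiene kits and tarpaulins is better spent on blanket bundles — total rises to 3801 (464 kg).
That's the maximum — no swap from here does better than 3801.

3801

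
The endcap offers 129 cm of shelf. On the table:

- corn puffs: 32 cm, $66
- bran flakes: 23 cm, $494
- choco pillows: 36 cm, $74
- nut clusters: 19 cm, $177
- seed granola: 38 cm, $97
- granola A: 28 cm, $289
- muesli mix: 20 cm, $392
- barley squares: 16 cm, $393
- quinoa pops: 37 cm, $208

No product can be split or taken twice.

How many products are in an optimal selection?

5

Best achievable weekly sales is 1776.
For example bran flakes + granola A + muesli mix + barley squares + quinoa pops achieves it, using 124 cm.
Any selection reaching 1776 contains exactly 5 products.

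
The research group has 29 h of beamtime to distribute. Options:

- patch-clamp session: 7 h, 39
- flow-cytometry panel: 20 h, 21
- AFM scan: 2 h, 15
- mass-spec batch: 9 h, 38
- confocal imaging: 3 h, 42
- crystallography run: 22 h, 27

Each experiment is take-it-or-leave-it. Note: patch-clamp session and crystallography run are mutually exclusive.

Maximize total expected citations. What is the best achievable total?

Taking patch-clamp session + AFM scan + mass-spec batch + confocal imaging: 21 h used, 134 in expected citations.

134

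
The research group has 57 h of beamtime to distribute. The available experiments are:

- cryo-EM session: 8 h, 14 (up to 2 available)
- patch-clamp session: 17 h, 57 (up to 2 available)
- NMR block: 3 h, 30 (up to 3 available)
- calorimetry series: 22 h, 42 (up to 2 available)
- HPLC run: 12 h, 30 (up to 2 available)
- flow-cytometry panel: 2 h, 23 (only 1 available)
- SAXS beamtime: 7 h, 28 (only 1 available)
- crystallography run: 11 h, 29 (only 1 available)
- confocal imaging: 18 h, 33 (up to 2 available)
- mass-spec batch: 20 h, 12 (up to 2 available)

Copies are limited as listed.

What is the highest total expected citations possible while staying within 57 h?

257

The ratio heuristic lands on 2×patch-clamp session + 3×NMR block + flow-cytometry panel + SAXS beamtime (255) but leaves 5 h idle.
Dropping SAXS beamtime frees 7 h; slotting in HPLC run (12 h) lifts the total to 257 at 57 h.
Nothing else within 57 h beats 257.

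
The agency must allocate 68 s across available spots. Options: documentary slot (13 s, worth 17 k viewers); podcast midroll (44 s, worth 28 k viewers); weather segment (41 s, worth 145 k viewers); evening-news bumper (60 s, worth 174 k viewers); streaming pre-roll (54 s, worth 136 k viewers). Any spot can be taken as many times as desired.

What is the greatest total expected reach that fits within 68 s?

179

Density check — weather segment 3.54, evening-news bumper 2.90, streaming pre-roll 2.52 are the best per s.
Taking 2×documentary slot + weather segment: 67 s used, 179 in expected reach.
Nothing else within 68 s beats 179.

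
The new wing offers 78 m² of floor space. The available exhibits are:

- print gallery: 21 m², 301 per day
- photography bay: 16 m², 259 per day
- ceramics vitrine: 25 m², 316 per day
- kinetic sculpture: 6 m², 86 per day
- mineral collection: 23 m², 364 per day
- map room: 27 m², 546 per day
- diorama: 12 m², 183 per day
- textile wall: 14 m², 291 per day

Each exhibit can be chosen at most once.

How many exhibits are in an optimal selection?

Optimal total is 1397.
print gallery + photography bay + map room + textile wall hits 1397 at 78 m².
Every optimal selection uses 4 exhibits.

4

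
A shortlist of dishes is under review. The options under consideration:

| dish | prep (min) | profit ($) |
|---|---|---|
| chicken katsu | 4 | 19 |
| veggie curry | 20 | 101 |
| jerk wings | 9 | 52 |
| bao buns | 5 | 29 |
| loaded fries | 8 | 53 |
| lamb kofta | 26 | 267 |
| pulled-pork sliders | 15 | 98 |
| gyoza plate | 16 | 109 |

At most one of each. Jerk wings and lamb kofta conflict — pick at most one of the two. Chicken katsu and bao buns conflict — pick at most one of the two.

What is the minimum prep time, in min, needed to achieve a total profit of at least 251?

Need the lightest bundle worth ≥ 251.
lamb kofta reaches 267 using 26 min.
No combination under 26 min hits 251.

26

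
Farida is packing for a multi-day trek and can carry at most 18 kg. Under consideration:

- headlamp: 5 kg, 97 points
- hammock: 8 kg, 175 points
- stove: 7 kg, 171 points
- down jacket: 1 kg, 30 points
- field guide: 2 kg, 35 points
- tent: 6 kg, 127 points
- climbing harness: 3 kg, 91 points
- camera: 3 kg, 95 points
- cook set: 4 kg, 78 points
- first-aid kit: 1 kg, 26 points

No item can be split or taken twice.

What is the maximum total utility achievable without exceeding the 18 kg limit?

Density check — camera 31.67, climbing harness 30.33, down jacket 30.00, first-aid kit 26.00 are the best per kg.
A density-first pass picks stove + down jacket + field guide + climbing harness + camera + first-aid kit — 448 at 17 kg.
Dropping field guide and first-aid kit frees 3 kg; slotting in cook set (4 kg) lifts the total to 465 at 18 kg.
Next best is stove + climbing harness + camera + cook set + first-aid kit at 461 (18 kg) — short by 4.

465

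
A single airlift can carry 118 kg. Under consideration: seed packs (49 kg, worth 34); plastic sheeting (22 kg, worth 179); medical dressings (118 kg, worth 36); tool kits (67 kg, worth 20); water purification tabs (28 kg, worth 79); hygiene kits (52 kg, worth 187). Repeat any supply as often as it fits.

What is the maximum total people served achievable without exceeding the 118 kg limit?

895

Ranking by ratio (people served/kg): plastic sheeting 8.14, hygiene kits 3.60, water purification tabs 2.82, seed packs 0.69.
Best packing: 5×plastic sheeting — 110 kg, 895 total.
Nothing else within 118 kg beats 895.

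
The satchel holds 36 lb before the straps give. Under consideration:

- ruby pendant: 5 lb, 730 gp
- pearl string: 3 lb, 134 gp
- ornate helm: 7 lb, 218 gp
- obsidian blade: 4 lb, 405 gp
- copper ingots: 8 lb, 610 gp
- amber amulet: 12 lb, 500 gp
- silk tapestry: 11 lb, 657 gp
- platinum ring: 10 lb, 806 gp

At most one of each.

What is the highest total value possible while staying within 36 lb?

2803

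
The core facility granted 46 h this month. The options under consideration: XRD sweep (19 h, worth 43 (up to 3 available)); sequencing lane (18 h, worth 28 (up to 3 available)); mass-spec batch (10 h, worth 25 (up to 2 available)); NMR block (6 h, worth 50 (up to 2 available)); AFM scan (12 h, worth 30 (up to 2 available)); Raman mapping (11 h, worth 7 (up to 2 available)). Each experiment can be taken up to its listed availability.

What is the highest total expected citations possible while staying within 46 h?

185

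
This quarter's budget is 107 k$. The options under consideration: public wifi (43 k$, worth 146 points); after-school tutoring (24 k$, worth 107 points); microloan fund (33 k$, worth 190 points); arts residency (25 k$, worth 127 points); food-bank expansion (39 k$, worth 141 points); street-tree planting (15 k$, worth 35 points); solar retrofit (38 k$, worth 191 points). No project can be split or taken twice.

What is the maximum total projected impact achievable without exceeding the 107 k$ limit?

508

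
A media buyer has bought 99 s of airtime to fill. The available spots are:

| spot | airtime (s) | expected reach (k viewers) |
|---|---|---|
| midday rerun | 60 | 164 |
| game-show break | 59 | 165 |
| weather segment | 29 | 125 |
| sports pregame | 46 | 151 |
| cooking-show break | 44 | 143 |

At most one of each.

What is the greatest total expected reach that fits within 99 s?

Taking the top-ratio spots first gives weather segment + sports pregame for 276 (75 s).
Replace weather segment with cooking-show break: the trade gains 18 net, giving 294 at 90 s.

294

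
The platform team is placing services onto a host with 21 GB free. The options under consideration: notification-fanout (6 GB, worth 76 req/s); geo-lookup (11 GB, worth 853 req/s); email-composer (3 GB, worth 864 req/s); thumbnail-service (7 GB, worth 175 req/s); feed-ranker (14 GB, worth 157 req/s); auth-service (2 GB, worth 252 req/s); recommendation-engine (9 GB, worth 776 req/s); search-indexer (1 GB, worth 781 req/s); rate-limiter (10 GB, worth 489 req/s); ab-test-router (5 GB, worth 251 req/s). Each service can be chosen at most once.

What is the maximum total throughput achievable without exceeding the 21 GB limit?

2924

Taking email-composer + auth-service + recommendation-engine + search-indexer + ab-test-router: 20 GB used, 2924 in throughput.
That's the maximum — no swap from here does better than 2924.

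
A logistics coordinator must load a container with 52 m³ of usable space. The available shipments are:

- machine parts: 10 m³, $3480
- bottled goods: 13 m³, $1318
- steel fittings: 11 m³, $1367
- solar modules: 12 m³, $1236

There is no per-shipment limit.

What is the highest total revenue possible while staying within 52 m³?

17400

Ranking by ratio (revenue/m³): machine parts 348.00, steel fittings 124.27, solar modules 103.00.
Taking 5×machine parts: 50 m³ used, 17400 in revenue.
That's the maximum — no swap from here does better than 17400.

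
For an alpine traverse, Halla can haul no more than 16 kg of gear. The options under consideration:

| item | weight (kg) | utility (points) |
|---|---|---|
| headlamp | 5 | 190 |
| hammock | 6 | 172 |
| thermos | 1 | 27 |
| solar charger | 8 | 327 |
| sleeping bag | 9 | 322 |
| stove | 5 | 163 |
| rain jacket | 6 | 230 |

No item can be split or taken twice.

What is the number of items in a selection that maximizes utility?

3

The maximum utility within 16 kg is 584.
thermos + solar charger + rain jacket hits 584 at 15 kg.
All optima have 3 items.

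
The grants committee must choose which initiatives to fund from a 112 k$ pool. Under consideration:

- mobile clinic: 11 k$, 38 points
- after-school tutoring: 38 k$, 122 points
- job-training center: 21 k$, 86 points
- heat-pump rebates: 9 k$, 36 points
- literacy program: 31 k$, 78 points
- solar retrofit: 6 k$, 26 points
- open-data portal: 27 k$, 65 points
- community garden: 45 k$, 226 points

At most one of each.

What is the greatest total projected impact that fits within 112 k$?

Ranking by ratio (projected impact/k$): community garden 5.02, solar retrofit 4.33, job-training center 4.10, heat-pump rebates 4.00.
Filling by ratio: mobile clinic + job-training center + heat-pump rebates + solar retrofit + community garden for 412, with 20 k$ left unused.
Replace mobile clinic and heat-pump rebates with after-school tutoring: the trade gains 48 net, giving 460 at 110 k$.
An exhaustive check of the 256 subsets confirms 460.

460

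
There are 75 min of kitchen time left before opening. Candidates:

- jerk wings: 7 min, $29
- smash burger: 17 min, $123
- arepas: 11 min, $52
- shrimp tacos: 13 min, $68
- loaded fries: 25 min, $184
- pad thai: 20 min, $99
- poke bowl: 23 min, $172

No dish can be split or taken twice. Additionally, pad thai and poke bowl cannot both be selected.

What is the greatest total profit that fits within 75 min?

Taking jerk wings + smash burger + loaded fries + poke bowl: 72 min used, 508 in profit.
An exhaustive check of the 128 subsets confirms 508.

508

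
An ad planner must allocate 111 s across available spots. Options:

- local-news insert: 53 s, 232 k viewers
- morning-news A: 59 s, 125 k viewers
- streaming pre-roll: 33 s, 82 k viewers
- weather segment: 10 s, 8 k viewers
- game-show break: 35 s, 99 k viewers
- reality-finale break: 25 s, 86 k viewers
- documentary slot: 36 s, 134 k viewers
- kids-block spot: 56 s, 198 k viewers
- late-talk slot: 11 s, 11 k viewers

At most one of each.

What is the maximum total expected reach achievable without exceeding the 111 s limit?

Taking the top-ratio spots first gives local-news insert + weather segment + documentary slot + late-talk slot for 385 (110 s).
Dropping weather segment and documentary slot and late-talk slot frees 57 s; slotting in kids-block spot (56 s) lifts the total to 430 at 109 s.

430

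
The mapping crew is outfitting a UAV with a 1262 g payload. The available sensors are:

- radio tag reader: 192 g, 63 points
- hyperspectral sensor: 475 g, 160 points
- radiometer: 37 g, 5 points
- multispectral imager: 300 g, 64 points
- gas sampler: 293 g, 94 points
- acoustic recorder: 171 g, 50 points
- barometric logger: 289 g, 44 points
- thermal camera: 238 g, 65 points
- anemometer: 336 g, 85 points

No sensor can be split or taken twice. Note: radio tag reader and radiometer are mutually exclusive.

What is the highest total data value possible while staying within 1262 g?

382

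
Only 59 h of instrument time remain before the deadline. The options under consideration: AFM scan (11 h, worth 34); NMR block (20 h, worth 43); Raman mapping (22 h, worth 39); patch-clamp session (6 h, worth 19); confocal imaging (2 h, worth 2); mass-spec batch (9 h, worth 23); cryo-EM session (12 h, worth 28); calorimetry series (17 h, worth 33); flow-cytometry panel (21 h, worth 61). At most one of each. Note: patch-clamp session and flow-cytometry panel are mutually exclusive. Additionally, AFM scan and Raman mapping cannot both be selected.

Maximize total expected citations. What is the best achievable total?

151

Ranking by ratio (expected citations/h): patch-clamp session 3.17, AFM scan 3.09, flow-cytometry panel 2.90, mass-spec batch 2.56.
Taking AFM scan + mass-spec batch + calorimetry series + flow-cytometry panel: 58 h used, 151 in expected citations.
Every other selection either busts 59 h or breaks a pairing rule or fails to beat 151.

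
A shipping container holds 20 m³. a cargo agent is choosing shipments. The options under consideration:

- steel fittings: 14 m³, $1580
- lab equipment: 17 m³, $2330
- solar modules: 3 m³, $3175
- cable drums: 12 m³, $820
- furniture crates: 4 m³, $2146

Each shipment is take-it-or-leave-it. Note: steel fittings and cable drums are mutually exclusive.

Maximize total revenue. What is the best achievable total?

6141

The ratio ordering already packs tightly: solar modules + cable drums + furniture crates, 19 m³, 6141.
The spare 1 m³ is too small for any remaining shipment, and no feasible exchange beats 6141.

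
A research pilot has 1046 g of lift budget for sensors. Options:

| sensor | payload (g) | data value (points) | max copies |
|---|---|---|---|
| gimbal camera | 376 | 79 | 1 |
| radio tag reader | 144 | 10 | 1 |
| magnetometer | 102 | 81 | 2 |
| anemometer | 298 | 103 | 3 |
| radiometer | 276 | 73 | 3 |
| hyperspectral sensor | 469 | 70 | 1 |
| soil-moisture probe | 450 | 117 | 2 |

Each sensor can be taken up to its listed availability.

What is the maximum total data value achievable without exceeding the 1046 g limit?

390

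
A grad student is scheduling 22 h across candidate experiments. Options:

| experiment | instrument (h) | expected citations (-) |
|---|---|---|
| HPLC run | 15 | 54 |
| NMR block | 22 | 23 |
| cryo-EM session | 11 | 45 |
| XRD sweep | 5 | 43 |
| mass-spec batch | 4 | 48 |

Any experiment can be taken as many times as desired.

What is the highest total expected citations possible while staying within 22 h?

By expected citations per h: mass-spec batch 12.00, XRD sweep 8.60, cryo-EM session 4.09 lead.
5×mass-spec batch uses 20 of the 22 h and totals 240.
No other feasible combination exceeds 240.

240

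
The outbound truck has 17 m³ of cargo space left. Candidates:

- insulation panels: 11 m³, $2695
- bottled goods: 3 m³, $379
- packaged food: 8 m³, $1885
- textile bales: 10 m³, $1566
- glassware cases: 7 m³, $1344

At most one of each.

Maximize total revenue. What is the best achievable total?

3229

The ratio heuristic lands on insulation panels + bottled goods (3074) but leaves 3 m³ idle.
The 14 m³ tied up in insulation panels and bottled goods is better spent on packaged food + glassware cases — total rises to 3229 (15 m³).
The spare 2 m³ is too small for any remaining shipment, and no exchange beats 3229.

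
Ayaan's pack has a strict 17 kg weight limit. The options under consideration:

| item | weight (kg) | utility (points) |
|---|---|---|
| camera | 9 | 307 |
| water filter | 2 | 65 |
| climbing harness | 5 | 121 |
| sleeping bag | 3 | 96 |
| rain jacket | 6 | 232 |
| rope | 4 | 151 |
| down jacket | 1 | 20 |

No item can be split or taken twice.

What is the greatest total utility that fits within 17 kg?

604

Taking the top-ratio items first gives water filter + sleeping bag + rain jacket + rope + down jacket for 564 (16 kg).
The 8 kg tied up in sleeping bag and rope and down jacket is better spent on camera — total rises to 604 (17 kg).
That's the maximum — no swap from here does better than 604.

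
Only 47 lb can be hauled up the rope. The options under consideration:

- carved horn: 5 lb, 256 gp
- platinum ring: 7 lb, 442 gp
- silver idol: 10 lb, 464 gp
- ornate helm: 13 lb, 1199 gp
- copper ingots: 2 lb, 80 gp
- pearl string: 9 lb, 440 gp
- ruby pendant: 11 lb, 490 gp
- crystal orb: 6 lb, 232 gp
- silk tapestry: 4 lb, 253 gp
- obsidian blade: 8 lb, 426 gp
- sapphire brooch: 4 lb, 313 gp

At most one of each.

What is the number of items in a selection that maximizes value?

Best achievable value is 3153.
For example platinum ring + ornate helm + copper ingots + pearl string + silk tapestry + obsidian blade + sapphire brooch achieves it, using 47 lb.
Every optimal selection uses 7 items.

7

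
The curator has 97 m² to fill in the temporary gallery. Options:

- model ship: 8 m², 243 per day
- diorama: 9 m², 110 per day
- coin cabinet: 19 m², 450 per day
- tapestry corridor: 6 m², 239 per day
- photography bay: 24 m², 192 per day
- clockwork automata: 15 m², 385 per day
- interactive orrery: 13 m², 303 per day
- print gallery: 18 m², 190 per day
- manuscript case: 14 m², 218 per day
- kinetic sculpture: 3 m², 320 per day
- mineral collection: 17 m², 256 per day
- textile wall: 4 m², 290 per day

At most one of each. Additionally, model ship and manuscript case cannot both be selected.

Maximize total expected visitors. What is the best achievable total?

2596

By expected visitors per m²: kinetic sculpture 106.67, textile wall 72.50, tapestry corridor 39.83 lead.
Model ship + diorama + coin cabinet + tapestry corridor + clockwork automata + interactive orrery + kinetic sculpture + mineral collection + textile wall uses 94 of the 97 m² and totals 2596.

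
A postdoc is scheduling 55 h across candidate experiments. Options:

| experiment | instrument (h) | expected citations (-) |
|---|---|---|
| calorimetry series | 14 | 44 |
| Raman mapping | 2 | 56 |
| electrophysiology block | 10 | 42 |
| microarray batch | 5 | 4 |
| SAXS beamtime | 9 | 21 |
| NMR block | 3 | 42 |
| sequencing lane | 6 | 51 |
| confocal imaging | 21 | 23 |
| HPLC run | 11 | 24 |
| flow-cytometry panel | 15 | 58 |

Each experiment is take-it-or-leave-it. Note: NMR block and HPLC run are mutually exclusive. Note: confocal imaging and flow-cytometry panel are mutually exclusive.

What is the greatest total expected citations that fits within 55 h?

297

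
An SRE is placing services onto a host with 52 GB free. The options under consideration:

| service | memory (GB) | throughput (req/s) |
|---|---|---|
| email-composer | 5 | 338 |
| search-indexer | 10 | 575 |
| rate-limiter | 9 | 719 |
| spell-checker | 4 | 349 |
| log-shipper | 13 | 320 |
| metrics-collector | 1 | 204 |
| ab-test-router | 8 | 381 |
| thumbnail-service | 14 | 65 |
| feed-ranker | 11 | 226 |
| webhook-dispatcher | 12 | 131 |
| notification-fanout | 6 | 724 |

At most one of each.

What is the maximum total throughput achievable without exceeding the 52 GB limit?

3290

The ratio ordering already packs tightly: email-composer + search-indexer + rate-limiter + spell-checker + metrics-collector + ab-test-router + notification-fanout, 43 GB, 3290.
Next best is search-indexer + rate-limiter + spell-checker + log-shipper + metrics-collector + ab-test-router + notification-fanout at 3272 (51 GB) — short by 18.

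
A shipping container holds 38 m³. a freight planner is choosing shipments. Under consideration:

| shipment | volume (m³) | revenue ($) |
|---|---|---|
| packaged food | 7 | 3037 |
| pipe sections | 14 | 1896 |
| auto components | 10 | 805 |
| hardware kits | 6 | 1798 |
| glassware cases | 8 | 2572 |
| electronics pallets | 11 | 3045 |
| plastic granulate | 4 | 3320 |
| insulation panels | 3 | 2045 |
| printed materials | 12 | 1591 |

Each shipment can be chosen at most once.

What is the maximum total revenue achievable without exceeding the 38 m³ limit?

14019

By revenue per m³: plastic granulate 830.00, insulation panels 681.67, packaged food 433.86, glassware cases 321.50 lead.
A density-first pass picks packaged food + auto components + hardware kits + glassware cases + plastic granulate + insulation panels — 13577 at 38 m³.
Dropping auto components and hardware kits frees 16 m³; slotting in electronics pallets (11 m³) lifts the total to 14019 at 33 m³.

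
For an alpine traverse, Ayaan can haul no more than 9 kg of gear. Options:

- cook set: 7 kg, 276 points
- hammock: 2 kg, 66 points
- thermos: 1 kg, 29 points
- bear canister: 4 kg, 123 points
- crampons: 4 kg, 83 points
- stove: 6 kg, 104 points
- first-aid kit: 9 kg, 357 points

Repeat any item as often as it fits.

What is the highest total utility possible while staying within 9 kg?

Best packing: first-aid kit — 9 kg, 357 total.
That's the maximum — no swap from here does better than 357.

357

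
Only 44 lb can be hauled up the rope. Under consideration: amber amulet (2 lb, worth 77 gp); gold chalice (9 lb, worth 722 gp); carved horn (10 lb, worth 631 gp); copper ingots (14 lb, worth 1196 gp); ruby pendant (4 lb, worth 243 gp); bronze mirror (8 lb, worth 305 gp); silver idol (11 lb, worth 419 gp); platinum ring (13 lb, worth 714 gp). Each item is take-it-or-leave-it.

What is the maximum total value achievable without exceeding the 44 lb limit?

2968

Filling by ratio: amber amulet + gold chalice + carved horn + copper ingots + ruby pendant for 2869, with 5 lb left unused.
Replace amber amulet and ruby pendant with silver idol: the trade gains 99 net, giving 2968 at 44 lb.
Nothing else within 44 lb beats 2968.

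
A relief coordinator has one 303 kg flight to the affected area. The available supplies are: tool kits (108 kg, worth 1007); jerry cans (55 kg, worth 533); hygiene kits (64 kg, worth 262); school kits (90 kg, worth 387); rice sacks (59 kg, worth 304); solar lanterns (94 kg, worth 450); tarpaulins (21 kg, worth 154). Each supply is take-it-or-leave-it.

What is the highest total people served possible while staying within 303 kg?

A density-first pass picks tool kits + jerry cans + rice sacks + tarpaulins — 1998 at 243 kg.
The 59 kg tied up in rice sacks is better spent on solar lanterns — total rises to 2144 (278 kg).
Nothing else within 303 kg beats 2144.

2144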